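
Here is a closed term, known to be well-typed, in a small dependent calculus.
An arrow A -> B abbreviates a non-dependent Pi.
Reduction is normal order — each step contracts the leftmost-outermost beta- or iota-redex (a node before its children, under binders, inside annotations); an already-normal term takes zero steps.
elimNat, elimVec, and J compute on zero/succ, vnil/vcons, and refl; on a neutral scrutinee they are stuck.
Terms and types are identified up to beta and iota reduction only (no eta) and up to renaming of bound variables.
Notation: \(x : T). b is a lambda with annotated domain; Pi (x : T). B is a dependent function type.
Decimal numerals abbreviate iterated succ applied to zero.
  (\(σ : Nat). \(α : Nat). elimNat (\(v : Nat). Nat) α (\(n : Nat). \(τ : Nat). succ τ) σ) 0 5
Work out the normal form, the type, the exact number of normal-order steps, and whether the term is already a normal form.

reduced normal form:
  5
inferred type:
  Nat
reduction steps (normal order): 3
already normal: no
first redex: a beta-redex


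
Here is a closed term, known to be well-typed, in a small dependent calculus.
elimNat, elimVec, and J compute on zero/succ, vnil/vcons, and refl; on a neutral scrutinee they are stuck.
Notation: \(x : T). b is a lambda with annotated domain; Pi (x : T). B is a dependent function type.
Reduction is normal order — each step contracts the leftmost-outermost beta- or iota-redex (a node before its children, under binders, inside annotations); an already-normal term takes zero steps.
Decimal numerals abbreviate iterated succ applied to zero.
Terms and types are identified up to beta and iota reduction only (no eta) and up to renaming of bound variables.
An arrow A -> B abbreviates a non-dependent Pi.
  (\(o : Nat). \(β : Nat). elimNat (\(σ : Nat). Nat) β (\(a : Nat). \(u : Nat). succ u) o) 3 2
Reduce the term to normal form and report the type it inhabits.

reduced normal form:
  5
inferred type:
  Nat
observation: normalization takes exactly 12 steps under the normal-order strategy.


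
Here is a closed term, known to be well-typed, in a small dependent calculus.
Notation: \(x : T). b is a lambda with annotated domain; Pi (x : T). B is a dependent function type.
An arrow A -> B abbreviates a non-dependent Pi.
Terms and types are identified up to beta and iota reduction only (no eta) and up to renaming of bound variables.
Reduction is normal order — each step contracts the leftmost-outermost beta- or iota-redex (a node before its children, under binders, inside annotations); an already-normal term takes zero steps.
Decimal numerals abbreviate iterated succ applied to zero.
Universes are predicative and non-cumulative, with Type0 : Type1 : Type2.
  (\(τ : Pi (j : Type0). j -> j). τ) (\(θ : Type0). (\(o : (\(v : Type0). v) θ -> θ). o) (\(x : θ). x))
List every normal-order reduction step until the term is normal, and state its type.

normal-order reduction:
  (\(τ : Pi (j : Type0). j -> j). τ) (\(θ : Type0). (\(o : (\(v : Type0). v) θ -> θ). o) (\(x : θ). x))
  ~> \(τ : Type0). (\(j : (\(θ : Type0). θ) τ -> τ). j) (\(o : τ). o)
  ~> \(τ : Type0). \(j : τ). j
type:
  Pi (τ : Type0). τ -> τ


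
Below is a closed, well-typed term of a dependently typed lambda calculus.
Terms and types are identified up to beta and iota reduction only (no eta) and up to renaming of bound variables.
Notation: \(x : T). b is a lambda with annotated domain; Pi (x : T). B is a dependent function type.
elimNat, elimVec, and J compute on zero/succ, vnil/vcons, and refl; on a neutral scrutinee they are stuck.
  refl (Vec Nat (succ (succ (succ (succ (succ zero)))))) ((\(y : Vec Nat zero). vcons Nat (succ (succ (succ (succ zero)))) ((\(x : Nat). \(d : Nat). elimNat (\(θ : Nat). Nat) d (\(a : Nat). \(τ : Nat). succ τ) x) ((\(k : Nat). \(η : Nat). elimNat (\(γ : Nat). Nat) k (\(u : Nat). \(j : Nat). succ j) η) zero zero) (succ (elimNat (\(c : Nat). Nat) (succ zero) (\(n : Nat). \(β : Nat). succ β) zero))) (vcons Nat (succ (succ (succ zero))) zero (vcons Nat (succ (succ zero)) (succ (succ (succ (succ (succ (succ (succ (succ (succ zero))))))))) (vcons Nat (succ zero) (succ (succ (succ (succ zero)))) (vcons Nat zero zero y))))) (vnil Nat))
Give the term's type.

type:
  Eq (Vec Nat (succ (succ (succ (succ (succ zero)))))) (vcons Nat (succ (succ (succ (succ zero)))) (succ (succ zero)) (vcons Nat (succ (succ (succ zero))) zero (vcons Nat (succ (succ zero)) (succ (succ (succ (succ (succ (succ (succ (succ (succ zero))))))))) (vcons Nat (succ zero) (succ (succ (succ (succ zero)))) (vcons Nat zero zero (vnil Nat)))))) (vcons Nat (succ (succ (succ (succ zero)))) (succ (succ zero)) (vcons Nat (succ (succ (succ zero))) zero (vcons Nat (succ (succ zero)) (succ (succ (succ (succ (succ (succ (succ (succ (succ zero))))))))) (vcons Nat (succ zero) (succ (succ (succ (succ zero)))) (vcons Nat zero zero (vnil Nat))))))


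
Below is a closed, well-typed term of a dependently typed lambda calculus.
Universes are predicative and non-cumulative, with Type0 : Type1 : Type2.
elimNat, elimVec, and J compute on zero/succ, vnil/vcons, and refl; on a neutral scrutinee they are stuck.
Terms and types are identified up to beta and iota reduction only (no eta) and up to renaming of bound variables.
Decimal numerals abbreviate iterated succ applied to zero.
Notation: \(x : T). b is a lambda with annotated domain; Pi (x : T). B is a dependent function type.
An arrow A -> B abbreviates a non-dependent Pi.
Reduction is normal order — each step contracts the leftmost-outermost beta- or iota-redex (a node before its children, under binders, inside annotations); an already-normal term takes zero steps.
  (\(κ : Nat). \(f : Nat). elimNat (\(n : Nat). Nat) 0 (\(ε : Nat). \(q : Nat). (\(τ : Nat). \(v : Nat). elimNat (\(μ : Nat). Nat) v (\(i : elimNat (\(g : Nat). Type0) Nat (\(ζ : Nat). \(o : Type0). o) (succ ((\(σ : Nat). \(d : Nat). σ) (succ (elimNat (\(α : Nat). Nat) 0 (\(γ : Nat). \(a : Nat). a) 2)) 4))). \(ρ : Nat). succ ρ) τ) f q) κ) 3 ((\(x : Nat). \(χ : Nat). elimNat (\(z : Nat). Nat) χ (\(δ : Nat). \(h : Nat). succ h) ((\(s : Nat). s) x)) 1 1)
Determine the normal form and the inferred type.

resulting normal form:
  6
type:
  Nat
observation: normalization takes exactly 108 steps under the normal-order strategy.


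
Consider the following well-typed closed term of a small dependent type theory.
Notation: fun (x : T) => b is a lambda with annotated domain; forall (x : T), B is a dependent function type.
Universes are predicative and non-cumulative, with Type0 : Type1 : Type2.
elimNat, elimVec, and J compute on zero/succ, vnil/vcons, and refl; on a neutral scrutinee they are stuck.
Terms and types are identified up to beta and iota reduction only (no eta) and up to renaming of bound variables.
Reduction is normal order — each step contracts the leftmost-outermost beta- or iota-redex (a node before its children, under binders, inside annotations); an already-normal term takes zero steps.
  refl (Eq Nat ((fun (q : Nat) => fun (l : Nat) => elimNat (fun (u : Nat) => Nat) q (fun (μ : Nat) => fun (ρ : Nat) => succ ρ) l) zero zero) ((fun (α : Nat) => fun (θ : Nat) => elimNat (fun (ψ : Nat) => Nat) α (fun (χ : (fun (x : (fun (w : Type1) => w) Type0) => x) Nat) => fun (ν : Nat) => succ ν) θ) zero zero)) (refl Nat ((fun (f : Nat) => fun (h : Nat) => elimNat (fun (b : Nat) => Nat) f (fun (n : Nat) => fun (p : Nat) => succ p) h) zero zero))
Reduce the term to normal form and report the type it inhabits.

reduced normal form:
  refl (Eq Nat zero zero) (refl Nat zero)
the term's type:
  Eq (Eq Nat zero zero) (refl Nat zero) (refl Nat zero)


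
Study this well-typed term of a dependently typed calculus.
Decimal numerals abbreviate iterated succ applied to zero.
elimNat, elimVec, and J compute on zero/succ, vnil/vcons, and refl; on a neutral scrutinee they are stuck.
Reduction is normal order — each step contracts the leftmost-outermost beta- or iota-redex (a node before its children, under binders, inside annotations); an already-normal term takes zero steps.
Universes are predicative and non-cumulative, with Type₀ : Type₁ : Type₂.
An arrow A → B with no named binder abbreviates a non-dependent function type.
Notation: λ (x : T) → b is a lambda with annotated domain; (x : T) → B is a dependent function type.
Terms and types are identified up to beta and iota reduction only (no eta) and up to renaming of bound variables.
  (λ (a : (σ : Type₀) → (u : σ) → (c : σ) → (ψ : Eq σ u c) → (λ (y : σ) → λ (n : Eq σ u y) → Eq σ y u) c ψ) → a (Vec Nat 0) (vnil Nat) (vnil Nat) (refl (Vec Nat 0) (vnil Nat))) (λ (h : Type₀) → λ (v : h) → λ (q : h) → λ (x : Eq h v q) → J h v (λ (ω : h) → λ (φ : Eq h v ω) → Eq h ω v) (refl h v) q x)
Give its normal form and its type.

reduced normal form:
  refl (Vec Nat 0) (vnil Nat)
inferred type:
  Eq (Vec Nat 0) (vnil Nat) (vnil Nat)


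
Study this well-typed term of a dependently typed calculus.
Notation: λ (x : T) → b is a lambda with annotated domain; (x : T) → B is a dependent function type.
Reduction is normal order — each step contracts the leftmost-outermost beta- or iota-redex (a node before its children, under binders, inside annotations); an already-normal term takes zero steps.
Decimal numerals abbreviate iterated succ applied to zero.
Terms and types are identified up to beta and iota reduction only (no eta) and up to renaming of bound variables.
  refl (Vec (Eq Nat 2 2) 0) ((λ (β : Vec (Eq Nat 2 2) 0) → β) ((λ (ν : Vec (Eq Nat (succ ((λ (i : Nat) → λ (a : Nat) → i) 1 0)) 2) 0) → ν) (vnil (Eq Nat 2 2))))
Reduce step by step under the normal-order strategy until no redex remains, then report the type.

normal-order reduction sequence:
  refl (Vec (Eq Nat 2 2) 0) ((λ (β : Vec (Eq Nat 2 2) 0) → β) ((λ (ν : Vec (Eq Nat (succ ((λ (i : Nat) → λ (a : Nat) → i) 1 0)) 2) 0) → ν) (vnil (Eq Nat 2 2))))
  ~> refl (Vec (Eq Nat 2 2) 0) ((λ (β : Vec (Eq Nat (succ ((λ (ν : Nat) → λ (i : Nat) → ν) 1 0)) 2) 0) → β) (vnil (Eq Nat 2 2)))
  ~> refl (Vec (Eq Nat 2 2) 0) (vnil (Eq Nat 2 2))
type:
  Eq (Vec (Eq Nat 2 2) 0) (vnil (Eq Nat 2 2)) (vnil (Eq Nat 2 2))


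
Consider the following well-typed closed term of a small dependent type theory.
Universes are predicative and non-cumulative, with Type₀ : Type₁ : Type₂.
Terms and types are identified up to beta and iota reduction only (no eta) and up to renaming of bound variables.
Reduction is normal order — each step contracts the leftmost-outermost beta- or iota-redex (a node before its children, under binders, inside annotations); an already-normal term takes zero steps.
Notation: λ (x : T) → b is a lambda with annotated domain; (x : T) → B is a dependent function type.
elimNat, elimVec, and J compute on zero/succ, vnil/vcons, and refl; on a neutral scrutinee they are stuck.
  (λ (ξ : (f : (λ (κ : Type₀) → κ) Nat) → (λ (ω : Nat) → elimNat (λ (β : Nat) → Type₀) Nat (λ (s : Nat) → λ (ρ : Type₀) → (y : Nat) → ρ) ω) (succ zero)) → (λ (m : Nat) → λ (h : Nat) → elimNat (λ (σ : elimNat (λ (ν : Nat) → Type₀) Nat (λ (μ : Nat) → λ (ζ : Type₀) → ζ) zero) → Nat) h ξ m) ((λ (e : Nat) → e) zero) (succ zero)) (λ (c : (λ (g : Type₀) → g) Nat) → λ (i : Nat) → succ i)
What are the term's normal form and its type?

normal form:
  succ zero
type:
  Nat
observation: 7 normal-order steps normalize the term, beginning with a beta-redex.


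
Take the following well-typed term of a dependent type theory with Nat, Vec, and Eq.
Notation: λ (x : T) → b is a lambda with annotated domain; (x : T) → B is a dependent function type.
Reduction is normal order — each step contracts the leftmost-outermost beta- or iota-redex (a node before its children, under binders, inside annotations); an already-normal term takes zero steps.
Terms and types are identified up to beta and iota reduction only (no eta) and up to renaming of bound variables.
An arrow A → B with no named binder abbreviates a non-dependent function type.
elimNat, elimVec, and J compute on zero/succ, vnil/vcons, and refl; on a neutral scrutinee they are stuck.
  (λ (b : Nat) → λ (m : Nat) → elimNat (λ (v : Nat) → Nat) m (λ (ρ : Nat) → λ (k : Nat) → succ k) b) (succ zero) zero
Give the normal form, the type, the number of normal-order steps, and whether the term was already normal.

reduced normal form:
  succ zero
type:
  Nat
reduction steps (normal order): 6
term was already normal: no
first contracted redex: a beta-redex


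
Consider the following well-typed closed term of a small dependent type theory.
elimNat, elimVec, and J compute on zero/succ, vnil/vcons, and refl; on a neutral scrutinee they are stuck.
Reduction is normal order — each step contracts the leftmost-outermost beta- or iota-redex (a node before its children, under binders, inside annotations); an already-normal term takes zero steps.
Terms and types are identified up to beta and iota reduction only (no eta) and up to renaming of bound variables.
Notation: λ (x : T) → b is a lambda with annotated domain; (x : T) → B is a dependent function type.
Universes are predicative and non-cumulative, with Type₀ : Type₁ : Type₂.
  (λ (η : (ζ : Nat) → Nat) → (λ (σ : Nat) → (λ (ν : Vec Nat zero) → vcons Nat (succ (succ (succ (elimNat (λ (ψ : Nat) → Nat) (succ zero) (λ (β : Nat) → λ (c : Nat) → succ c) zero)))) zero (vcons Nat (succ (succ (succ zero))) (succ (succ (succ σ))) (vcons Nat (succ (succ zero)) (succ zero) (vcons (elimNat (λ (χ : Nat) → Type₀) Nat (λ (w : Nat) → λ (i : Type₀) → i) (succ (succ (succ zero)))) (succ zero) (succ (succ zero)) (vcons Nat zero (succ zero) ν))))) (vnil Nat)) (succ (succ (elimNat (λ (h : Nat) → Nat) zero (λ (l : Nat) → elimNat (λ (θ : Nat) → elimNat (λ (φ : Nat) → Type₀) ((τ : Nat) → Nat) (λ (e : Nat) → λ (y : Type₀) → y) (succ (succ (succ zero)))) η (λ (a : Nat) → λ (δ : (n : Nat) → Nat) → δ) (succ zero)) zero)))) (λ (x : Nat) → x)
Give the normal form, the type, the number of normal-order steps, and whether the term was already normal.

normal form:
  vcons Nat (succ (succ (succ (succ zero)))) zero (vcons Nat (succ (succ (succ zero))) (succ (succ (succ (succ (succ zero))))) (vcons Nat (succ (succ zero)) (succ zero) (vcons Nat (succ zero) (succ (succ zero)) (vcons Nat zero (succ zero) (vnil Nat)))))
inferred type:
  Vec Nat (succ (succ (succ (succ (succ zero)))))
reduction steps (normal order): 15
term was already normal: no
first redex: a beta-redex


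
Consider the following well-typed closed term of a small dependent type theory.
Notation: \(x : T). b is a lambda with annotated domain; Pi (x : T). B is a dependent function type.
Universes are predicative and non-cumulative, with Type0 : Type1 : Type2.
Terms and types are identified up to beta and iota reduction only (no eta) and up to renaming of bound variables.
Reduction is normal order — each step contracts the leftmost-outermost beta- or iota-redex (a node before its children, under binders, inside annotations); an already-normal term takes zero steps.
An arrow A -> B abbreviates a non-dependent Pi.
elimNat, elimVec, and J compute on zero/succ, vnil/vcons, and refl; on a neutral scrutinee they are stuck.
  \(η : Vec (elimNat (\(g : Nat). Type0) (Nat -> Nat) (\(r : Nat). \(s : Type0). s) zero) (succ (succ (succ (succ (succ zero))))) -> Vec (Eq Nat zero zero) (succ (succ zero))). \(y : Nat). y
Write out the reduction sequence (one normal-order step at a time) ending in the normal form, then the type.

normal-order reduction sequence:
  \(η : Vec (elimNat (\(g : Nat). Type0) (Nat -> Nat) (\(r : Nat). \(s : Type0). s) zero) (succ (succ (succ (succ (succ zero))))) -> Vec (Eq Nat zero zero) (succ (succ zero))). \(y : Nat). y
  ~> \(η : Vec (Nat -> Nat) (succ (succ (succ (succ (succ zero))))) -> Vec (Eq Nat zero zero) (succ (succ zero))). \(g : Nat). g
inferred type:
  (Vec (Nat -> Nat) (succ (succ (succ (succ (succ zero))))) -> Vec (Eq Nat zero zero) (succ (succ zero))) -> Nat -> Nat


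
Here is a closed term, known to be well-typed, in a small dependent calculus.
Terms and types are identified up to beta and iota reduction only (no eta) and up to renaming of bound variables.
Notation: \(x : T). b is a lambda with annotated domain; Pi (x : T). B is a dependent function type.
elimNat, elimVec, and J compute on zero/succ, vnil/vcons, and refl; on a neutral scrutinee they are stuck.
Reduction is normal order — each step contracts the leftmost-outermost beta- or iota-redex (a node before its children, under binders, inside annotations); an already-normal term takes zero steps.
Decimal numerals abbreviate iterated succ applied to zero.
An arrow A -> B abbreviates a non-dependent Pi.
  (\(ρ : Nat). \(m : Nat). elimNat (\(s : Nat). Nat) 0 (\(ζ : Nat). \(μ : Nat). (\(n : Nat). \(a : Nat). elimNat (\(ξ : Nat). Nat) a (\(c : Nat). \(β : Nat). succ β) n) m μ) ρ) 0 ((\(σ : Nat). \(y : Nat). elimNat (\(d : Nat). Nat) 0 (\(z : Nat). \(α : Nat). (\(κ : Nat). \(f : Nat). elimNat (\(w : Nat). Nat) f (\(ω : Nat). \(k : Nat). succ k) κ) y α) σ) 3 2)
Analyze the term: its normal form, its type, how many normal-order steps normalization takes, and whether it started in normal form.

normal form:
  0
the term's type:
  Nat
normal-order step count: 3
already normal: no
first contracted redex: a beta-redex


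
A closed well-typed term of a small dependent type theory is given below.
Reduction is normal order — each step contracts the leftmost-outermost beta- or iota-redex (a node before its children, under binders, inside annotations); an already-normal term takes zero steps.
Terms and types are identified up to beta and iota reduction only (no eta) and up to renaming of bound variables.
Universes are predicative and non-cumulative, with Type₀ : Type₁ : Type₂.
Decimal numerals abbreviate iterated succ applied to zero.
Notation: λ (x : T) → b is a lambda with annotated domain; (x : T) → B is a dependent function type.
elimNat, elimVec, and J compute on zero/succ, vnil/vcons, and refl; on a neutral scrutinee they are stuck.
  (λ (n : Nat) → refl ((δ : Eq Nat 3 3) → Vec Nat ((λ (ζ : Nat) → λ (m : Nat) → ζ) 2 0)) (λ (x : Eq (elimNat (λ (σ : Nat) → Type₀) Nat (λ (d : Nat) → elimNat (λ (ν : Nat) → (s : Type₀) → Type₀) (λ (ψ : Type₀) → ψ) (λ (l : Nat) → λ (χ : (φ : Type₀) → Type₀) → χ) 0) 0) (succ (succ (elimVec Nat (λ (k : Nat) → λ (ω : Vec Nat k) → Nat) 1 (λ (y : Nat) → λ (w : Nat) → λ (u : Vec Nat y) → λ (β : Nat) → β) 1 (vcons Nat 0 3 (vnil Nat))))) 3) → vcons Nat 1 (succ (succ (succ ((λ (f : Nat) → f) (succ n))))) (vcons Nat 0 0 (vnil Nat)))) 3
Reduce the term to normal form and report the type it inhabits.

normal form:
  refl ((n : Eq Nat 3 3) → Vec Nat 2) (λ (δ : Eq Nat 3 3) → vcons Nat 1 7 (vcons Nat 0 0 (vnil Nat)))
inferred type:
  Eq ((n : Eq Nat 3 3) → Vec Nat 2) (λ (δ : Eq Nat 3 3) → vcons Nat 1 7 (vcons Nat 0 0 (vnil Nat))) (λ (ζ : Eq Nat 3 3) → vcons Nat 1 7 (vcons Nat 0 0 (vnil Nat)))
observation: contracting a beta-redex first, the term normalizes in 11 steps.


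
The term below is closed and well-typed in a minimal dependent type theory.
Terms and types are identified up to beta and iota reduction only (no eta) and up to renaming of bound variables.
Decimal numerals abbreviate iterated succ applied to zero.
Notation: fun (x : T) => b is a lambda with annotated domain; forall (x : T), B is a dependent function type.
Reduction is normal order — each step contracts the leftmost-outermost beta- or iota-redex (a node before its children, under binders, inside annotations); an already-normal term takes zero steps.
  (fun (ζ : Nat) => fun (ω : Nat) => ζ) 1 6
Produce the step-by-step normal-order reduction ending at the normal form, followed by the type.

normal-order reduction:
  (fun (ζ : Nat) => fun (ω : Nat) => ζ) 1 6
  ~> (fun (ζ : Nat) => 1) 6
  ~> 1
the term's type:
  Nat


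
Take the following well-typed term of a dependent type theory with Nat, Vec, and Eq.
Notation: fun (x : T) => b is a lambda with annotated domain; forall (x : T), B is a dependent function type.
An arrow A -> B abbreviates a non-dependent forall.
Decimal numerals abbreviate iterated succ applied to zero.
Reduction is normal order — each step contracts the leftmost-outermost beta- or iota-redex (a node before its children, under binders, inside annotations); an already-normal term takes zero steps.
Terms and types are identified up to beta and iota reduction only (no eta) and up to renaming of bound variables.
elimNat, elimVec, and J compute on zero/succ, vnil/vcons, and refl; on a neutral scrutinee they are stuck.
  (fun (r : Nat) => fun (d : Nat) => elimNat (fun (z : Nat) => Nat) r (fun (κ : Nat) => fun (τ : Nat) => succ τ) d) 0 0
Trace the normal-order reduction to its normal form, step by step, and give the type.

normal-order reduction sequence:
  (fun (r : Nat) => fun (d : Nat) => elimNat (fun (z : Nat) => Nat) r (fun (κ : Nat) => fun (τ : Nat) => succ τ) d) 0 0
  ~> (fun (r : Nat) => elimNat (fun (d : Nat) => Nat) 0 (fun (z : Nat) => fun (κ : Nat) => succ κ) r) 0
  ~> elimNat (fun (r : Nat) => Nat) 0 (fun (d : Nat) => fun (z : Nat) => succ z) 0
  ~> 0
inferred type:
  Nat


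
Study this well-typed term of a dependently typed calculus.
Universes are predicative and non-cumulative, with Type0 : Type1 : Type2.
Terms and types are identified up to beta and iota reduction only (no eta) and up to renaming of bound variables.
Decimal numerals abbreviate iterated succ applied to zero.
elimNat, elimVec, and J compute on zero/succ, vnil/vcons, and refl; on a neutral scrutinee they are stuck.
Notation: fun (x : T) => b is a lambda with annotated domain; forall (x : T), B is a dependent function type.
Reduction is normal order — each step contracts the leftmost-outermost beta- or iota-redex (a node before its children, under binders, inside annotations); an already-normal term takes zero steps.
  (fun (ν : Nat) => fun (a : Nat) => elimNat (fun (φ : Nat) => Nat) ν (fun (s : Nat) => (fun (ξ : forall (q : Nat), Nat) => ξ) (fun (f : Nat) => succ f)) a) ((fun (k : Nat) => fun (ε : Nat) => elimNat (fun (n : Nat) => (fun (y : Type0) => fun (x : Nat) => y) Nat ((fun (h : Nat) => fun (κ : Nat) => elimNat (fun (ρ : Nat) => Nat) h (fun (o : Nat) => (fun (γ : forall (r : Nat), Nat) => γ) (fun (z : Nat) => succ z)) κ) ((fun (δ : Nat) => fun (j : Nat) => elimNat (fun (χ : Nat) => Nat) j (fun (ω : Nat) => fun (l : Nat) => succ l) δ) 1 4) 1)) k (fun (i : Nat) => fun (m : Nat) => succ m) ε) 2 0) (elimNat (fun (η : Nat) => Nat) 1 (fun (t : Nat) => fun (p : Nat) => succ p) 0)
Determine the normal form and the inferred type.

normal form:
  3
inferred type:
  Nat
observation: normalization takes exactly 11 steps under the normal-order strategy.


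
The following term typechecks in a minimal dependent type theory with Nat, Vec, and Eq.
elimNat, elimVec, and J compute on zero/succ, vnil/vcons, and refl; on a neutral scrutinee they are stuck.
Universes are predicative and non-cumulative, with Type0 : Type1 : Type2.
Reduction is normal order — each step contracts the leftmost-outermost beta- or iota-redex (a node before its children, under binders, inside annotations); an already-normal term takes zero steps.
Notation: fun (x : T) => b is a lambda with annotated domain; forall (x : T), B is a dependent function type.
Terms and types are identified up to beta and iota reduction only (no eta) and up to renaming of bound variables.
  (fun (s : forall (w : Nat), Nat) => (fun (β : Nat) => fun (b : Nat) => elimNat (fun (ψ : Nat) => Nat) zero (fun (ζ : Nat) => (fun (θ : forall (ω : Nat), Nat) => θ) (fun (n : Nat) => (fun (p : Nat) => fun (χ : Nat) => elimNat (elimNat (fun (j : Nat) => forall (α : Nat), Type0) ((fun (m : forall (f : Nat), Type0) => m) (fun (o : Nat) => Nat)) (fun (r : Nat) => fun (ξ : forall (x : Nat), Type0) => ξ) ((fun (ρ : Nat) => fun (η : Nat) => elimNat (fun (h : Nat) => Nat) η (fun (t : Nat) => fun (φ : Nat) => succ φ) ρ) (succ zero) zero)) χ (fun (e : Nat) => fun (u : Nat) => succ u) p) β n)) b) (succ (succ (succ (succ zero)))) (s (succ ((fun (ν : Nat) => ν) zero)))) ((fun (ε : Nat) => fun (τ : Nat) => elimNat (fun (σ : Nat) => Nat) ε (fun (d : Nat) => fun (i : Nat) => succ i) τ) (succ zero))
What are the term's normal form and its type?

reduced normal form:
  succ (succ (succ (succ (succ (succ (succ (succ zero)))))))
type:
  Nat
observation: contracting a beta-redex first, the term normalizes in 33 steps.


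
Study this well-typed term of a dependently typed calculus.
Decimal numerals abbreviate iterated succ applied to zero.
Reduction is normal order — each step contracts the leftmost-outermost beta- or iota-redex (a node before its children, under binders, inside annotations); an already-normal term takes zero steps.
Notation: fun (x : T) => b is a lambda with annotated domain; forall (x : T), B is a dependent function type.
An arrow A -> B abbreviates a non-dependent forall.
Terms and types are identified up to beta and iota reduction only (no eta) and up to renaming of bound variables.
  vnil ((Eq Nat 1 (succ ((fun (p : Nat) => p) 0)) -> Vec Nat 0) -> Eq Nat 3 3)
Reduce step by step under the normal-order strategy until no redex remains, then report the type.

normal-order reduction:
  vnil ((Eq Nat 1 (succ ((fun (p : Nat) => p) 0)) -> Vec Nat 0) -> Eq Nat 3 3)
  ~> vnil ((Eq Nat 1 1 -> Vec Nat 0) -> Eq Nat 3 3)
type:
  Vec ((Eq Nat 1 1 -> Vec Nat 0) -> Eq Nat 3 3) 0


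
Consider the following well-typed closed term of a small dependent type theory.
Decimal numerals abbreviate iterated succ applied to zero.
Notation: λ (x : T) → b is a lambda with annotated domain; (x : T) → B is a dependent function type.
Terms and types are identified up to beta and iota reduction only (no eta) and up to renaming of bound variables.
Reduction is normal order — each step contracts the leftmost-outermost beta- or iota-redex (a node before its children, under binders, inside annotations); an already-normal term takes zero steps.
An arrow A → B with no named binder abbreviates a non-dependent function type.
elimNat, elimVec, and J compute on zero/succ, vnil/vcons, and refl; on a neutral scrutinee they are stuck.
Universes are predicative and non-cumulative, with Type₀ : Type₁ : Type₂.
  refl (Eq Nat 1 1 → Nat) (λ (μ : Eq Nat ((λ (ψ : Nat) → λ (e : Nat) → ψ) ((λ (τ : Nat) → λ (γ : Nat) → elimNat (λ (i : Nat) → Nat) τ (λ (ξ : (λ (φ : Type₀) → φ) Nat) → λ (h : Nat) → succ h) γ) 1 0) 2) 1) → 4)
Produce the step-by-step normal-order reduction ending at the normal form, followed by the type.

normal-order reduction sequence:
  refl (Eq Nat 1 1 → Nat) (λ (μ : Eq Nat ((λ (ψ : Nat) → λ (e : Nat) → ψ) ((λ (τ : Nat) → λ (γ : Nat) → elimNat (λ (i : Nat) → Nat) τ (λ (ξ : (λ (φ : Type₀) → φ) Nat) → λ (h : Nat) → succ h) γ) 1 0) 2) 1) → 4)
  ~> refl (Eq Nat 1 1 → Nat) (λ (μ : Eq Nat ((λ (ψ : Nat) → (λ (e : Nat) → λ (τ : Nat) → elimNat (λ (γ : Nat) → Nat) e (λ (i : (λ (ξ : Type₀) → ξ) Nat) → λ (φ : Nat) → succ φ) τ) 1 0) 2) 1) → 4)
  ~> refl (Eq Nat 1 1 → Nat) (λ (μ : Eq Nat ((λ (ψ : Nat) → λ (e : Nat) → elimNat (λ (τ : Nat) → Nat) ψ (λ (γ : (λ (i : Type₀) → i) Nat) → λ (ξ : Nat) → succ ξ) e) 1 0) 1) → 4)
  ~> refl (Eq Nat 1 1 → Nat) (λ (μ : Eq Nat ((λ (ψ : Nat) → elimNat (λ (e : Nat) → Nat) 1 (λ (τ : (λ (γ : Type₀) → γ) Nat) → λ (i : Nat) → succ i) ψ) 0) 1) → 4)
  ~> refl (Eq Nat 1 1 → Nat) (λ (μ : Eq Nat (elimNat (λ (ψ : Nat) → Nat) 1 (λ (e : (λ (τ : Type₀) → τ) Nat) → λ (γ : Nat) → succ γ) 0) 1) → 4)
  ~> refl (Eq Nat 1 1 → Nat) (λ (μ : Eq Nat 1 1) → 4)
the term's type:
  Eq (Eq Nat 1 1 → Nat) (λ (μ : Eq Nat 1 1) → 4) (λ (ψ : Eq Nat 1 1) → 4)


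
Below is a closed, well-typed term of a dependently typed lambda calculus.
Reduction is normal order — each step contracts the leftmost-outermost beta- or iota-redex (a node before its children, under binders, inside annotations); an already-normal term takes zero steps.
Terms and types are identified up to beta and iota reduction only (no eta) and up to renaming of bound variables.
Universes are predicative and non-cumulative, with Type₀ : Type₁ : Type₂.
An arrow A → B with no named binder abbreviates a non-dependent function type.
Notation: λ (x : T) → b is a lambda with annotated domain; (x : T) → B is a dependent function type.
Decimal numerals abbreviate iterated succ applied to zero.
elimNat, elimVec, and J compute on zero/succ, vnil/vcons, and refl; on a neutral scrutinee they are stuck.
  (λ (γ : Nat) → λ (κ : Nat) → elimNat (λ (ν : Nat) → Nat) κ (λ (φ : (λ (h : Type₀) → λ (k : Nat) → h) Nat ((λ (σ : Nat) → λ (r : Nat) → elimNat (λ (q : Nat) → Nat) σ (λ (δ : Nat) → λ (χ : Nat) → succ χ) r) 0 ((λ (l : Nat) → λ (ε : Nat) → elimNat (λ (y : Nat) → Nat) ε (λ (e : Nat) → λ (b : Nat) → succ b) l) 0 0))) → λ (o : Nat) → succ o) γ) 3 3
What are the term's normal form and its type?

normal form:
  6
the term's type:
  Nat
observation: the first redex contracted is a beta-redex; the normal form is reached in 12 normal-order steps.


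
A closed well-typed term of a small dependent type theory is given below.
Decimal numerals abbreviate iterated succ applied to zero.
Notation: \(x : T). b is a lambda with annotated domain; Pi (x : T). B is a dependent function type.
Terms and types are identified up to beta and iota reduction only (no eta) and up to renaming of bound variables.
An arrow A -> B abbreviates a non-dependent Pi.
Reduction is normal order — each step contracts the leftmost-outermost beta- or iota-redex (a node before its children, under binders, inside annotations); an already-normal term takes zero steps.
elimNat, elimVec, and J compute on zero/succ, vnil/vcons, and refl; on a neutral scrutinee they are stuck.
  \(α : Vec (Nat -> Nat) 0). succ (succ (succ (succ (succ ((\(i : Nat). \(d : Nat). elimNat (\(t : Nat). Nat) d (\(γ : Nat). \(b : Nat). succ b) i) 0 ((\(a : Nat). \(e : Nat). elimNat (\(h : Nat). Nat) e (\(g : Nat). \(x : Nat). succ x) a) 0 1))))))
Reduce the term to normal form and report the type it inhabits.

resulting normal form:
  \(α : Vec (Nat -> Nat) 0). 6
type:
  Vec (Nat -> Nat) 0 -> Nat


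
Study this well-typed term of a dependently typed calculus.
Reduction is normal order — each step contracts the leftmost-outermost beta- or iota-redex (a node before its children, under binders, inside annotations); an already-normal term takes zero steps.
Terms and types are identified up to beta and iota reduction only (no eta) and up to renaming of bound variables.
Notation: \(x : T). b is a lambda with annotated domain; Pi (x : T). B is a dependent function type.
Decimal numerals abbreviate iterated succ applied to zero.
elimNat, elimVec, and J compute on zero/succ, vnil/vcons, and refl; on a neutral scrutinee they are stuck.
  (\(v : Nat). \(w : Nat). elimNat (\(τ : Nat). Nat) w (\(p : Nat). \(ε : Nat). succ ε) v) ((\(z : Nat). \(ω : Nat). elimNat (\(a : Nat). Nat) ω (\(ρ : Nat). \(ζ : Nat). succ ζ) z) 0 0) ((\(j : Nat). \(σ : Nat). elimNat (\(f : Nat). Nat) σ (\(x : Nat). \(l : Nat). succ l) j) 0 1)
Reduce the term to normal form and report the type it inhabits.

resulting normal form:
  1
the term's type:
  Nat


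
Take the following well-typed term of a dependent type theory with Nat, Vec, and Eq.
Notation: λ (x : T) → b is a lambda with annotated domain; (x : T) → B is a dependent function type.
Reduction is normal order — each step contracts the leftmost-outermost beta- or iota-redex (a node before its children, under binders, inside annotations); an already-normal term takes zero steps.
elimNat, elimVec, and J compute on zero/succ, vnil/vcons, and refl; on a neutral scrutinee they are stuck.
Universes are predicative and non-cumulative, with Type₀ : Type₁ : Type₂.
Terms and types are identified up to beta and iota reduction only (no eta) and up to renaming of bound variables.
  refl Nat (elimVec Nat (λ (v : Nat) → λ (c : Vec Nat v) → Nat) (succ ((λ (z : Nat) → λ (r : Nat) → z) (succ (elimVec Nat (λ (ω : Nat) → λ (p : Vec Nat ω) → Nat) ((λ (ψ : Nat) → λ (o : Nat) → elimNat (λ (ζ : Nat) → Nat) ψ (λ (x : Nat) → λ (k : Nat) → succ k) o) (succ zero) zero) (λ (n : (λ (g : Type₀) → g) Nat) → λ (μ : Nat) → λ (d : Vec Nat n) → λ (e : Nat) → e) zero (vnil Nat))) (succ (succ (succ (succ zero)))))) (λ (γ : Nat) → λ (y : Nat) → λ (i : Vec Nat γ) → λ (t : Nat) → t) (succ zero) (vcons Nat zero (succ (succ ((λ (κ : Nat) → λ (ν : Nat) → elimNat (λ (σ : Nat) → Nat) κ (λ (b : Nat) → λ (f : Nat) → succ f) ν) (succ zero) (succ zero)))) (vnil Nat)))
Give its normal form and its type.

reduced normal form:
  refl Nat (succ (succ (succ zero)))
type:
  Eq Nat (succ (succ (succ zero))) (succ (succ (succ zero)))


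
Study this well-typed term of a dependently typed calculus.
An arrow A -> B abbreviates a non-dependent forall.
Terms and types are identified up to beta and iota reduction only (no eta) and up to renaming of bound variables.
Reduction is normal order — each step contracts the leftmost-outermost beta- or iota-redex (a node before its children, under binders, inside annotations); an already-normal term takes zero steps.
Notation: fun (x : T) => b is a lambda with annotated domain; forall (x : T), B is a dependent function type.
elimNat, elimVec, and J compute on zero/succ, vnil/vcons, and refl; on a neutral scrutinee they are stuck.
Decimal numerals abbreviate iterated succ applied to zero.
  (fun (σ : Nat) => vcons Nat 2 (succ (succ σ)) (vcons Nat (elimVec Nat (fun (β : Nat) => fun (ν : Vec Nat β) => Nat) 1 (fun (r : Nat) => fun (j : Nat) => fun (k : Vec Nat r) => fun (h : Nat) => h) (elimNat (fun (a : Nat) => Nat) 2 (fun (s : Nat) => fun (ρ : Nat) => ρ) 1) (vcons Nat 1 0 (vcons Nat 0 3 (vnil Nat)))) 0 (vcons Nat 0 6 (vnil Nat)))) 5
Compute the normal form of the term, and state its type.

normal form:
  vcons Nat 2 7 (vcons Nat 1 0 (vcons Nat 0 6 (vnil Nat)))
inferred type:
  Vec Nat 3
observation: 12 normal-order steps separate the term from its normal form.


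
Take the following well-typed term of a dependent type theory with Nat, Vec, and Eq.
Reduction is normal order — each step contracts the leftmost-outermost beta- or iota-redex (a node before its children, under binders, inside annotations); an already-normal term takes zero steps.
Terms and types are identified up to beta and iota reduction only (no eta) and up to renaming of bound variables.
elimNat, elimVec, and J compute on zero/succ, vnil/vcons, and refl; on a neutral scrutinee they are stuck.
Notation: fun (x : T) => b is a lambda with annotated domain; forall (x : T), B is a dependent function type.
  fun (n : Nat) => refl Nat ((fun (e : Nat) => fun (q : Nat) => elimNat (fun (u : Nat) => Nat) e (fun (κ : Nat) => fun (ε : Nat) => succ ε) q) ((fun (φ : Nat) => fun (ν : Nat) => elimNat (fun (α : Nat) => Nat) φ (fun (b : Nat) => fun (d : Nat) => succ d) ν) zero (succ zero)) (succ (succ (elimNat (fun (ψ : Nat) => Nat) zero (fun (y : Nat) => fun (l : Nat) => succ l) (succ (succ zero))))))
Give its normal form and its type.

reduced normal form:
  fun (n : Nat) => refl Nat (succ (succ (succ (succ (succ zero)))))
inferred type:
  forall (n : Nat), Eq Nat (succ (succ (succ (succ (succ zero))))) (succ (succ (succ (succ (succ zero)))))


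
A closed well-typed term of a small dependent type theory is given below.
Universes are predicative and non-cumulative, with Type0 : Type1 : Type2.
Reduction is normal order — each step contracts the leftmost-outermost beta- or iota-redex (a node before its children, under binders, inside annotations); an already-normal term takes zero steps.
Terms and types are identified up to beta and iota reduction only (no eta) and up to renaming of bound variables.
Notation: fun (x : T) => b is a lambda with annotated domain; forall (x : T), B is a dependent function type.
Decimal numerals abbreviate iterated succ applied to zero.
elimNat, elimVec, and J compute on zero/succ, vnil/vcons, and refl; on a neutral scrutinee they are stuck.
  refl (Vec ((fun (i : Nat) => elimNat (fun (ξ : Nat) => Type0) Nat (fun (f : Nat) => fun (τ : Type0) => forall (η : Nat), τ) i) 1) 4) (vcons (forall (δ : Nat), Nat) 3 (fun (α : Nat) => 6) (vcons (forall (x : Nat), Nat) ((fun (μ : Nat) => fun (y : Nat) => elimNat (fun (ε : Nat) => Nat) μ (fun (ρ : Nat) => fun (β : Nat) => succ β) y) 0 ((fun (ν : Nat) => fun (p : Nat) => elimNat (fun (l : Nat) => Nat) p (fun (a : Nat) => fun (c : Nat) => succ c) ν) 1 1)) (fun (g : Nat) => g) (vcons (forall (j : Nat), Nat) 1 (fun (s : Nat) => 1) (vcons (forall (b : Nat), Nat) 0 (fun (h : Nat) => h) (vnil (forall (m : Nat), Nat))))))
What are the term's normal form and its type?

reduced normal form:
  refl (Vec (forall (i : Nat), Nat) 4) (vcons (forall (ξ : Nat), Nat) 3 (fun (f : Nat) => 6) (vcons (forall (τ : Nat), Nat) 2 (fun (η : Nat) => η) (vcons (forall (δ : Nat), Nat) 1 (fun (α : Nat) => 1) (vcons (forall (x : Nat), Nat) 0 (fun (μ : Nat) => μ) (vnil (forall (y : Nat), Nat))))))
the term's type:
  Eq (Vec (forall (i : Nat), Nat) 4) (vcons (forall (ξ : Nat), Nat) 3 (fun (f : Nat) => 6) (vcons (forall (τ : Nat), Nat) 2 (fun (η : Nat) => η) (vcons (forall (δ : Nat), Nat) 1 (fun (α : Nat) => 1) (vcons (forall (x : Nat), Nat) 0 (fun (μ : Nat) => μ) (vnil (forall (y : Nat), Nat)))))) (vcons (forall (ε : Nat), Nat) 3 (fun (ρ : Nat) => 6) (vcons (forall (β : Nat), Nat) 2 (fun (ν : Nat) => ν) (vcons (forall (p : Nat), Nat) 1 (fun (l : Nat) => 1) (vcons (forall (a : Nat), Nat) 0 (fun (c : Nat) => c) (vnil (forall (g : Nat), Nat))))))
observation: contracting a beta-redex first, the term normalizes in 20 steps.


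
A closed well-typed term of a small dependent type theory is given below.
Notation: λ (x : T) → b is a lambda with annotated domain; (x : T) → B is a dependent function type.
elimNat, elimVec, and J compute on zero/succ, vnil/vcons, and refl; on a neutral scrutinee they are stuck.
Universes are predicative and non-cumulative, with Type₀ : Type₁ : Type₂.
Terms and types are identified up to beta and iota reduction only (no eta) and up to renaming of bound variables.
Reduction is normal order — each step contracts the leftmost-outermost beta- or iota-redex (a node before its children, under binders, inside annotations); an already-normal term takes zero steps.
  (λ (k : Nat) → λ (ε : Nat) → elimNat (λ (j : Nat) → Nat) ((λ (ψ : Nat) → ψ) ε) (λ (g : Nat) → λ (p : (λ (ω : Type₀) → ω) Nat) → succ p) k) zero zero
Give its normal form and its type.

reduced normal form:
  zero
the term's type:
  Nat
observation: 4 normal-order steps separate the term from its normal form.


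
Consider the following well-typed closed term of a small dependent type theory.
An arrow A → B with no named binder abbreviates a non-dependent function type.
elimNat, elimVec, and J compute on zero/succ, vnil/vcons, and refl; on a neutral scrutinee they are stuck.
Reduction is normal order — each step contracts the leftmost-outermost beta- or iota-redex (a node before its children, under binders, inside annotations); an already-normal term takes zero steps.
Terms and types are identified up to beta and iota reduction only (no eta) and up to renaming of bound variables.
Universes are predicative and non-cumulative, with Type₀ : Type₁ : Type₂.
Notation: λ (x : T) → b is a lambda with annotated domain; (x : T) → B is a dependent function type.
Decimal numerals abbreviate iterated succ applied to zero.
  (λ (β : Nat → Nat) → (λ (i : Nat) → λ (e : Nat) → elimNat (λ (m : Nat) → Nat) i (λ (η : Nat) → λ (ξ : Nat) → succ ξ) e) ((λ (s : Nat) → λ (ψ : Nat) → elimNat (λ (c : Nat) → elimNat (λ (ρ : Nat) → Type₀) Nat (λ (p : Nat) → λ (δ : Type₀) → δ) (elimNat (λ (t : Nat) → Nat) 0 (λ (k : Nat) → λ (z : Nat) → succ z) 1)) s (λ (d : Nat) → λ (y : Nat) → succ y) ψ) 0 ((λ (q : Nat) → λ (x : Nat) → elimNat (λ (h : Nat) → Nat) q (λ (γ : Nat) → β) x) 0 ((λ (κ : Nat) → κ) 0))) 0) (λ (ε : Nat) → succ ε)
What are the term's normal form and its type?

resulting normal form:
  0
the term's type:
  Nat
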